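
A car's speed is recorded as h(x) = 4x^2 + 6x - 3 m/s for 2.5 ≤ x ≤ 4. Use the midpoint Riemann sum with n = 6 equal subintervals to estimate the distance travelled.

Δx = (4 − 2.5)/6 = 0.25.
Midpoints: 2.625, 2.875, 3.125, 3.375, 3.625, 3.875.
h(2.625) = 40.3125, h(2.875) = 47.3125, h(3.125) = 54.8125, h(3.375) = 62.8125, h(3.625) = 71.3125, h(3.875) = 80.3125.
Sum = Δx · [h(2.625) + h(2.875) + h(3.125) + ...].
Sum = 89.21875.

89.21875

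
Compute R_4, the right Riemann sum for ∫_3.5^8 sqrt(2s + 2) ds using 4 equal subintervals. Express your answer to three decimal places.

17.145

Δs = (8 − 3.5)/4 = 1.125.
Right endpoints: 4.625, 5.75, 6.875, 8.
f(4.625) ≈ 3.354, f(5.75) ≈ 3.674, f(6.875) ≈ 3.969, f(8) ≈ 4.243.
Sum = Δs · [f(4.625) + f(5.75) + f(6.875) + f(8)].
Sum ≈ 17.145.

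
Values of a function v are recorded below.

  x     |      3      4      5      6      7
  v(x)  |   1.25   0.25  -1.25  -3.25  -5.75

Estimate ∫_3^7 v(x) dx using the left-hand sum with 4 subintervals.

-3

Δx = 1.
Sum = 1·[1.25 + 0.25 + (-1.25) + (-3.25)] = -3.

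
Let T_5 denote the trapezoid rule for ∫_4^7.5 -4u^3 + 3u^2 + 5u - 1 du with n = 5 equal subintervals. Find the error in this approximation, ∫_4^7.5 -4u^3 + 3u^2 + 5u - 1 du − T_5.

18.865

Exact integral: ∫_4^7.5 f(u) du = -2453.0625.
T_5 = -2471.9275.
Error = -2453.0625 − (-2471.9275) = 18.865.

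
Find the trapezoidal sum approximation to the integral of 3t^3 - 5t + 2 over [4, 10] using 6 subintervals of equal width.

7173

Δt = (10 − 4)/6 = 1.
f(4) = 174, f(5) = 352, f(6) = 620, f(7) = 996, f(8) = 1498, f(9) = 2144, f(10) = 2952.
T_6 = (Δt/2)·[f(t_0) + 2f(t_1) + ... + 2f(t_{5}) + f(t_6)].
Sum = 7173.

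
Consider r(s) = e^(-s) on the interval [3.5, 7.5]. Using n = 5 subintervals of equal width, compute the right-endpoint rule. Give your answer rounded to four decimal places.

0.0194

Δs = (7.5 − 3.5)/5 = 0.8.
Right endpoints: 4.3, 5.1, 5.9, 6.7, 7.5.
r(4.3) ≈ 0.0136, r(5.1) ≈ 0.0061, r(5.9) ≈ 0.0027, r(6.7) ≈ 0.0012, r(7.5) ≈ 0.0006.
Sum = Δs · [r(4.3) + r(5.1) + r(5.9) + r(6.7) + r(7.5)].
Sum ≈ 0.0194.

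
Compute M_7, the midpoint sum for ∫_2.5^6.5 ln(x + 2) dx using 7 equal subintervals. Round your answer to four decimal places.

7.4236

Δx = (6.5 − 2.5)/7 = 4/7.
Midpoints: 39/14, 47/14, 55/14, 4.5, 71/14, 79/14, 87/14.
f(39/14) ≈ 1.5656, f(47/14) ≈ 1.6784, f(55/14) ≈ 1.7798, f(4.5) ≈ 1.8718, f(71/14) ≈ 1.9561, f(79/14) ≈ 2.0338, f(87/14) ≈ 2.1059.
Sum = Δx · [f(39/14) + f(47/14) + f(55/14) + ...].
Sum ≈ 7.4236.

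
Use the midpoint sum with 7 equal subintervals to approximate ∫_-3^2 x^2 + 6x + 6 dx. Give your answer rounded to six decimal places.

Δx = (2 − (-3))/7 = 5/7.
Midpoints: -37/14, -27/14, -17/14, -0.5, 3/14, 13/14, 23/14.
f(-37/14) = -563/196, f(-27/14) = -363/196, f(-17/14) = 37/196, f(-0.5) = 3.25, f(3/14) = 1437/196, f(13/14) = 2437/196, f(23/14) = 3637/196.
Sum = Δx · [f(-37/14) + f(-27/14) + f(-17/14) + ...].
Sum ≈ 26.454082.

26.454082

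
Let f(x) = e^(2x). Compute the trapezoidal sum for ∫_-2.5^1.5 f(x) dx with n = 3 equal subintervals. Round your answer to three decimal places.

Δx = (1.5 − (-2.5))/3 = 4/3.
f(-2.5) ≈ 0.007, f(-7/6) ≈ 0.097, f(1/6) ≈ 1.396, f(1.5) ≈ 20.086.
T_3 = (Δx/2)·[f(x_0) + 2f(x_1) + 2f(x_2) + f(x_3)].
Sum ≈ 15.385.

15.385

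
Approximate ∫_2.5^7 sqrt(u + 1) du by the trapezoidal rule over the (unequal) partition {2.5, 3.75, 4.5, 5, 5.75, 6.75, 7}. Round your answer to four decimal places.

10.7122

Subinterval widths: 1.25, 0.75, 0.5, 0.75, 1, 0.25.
f(2.5) ≈ 1.8708, f(3.75) ≈ 2.1794, f(4.5) ≈ 2.3452, f(5) ≈ 2.4495, f(5.75) ≈ 2.5981, f(6.75) ≈ 2.7839, f(7) ≈ 2.8284.
On each subinterval the trapezoid contributes (Δu_i/2)·[f(u_{i-1}) + f(u_i)].
Sum ≈ 10.7122.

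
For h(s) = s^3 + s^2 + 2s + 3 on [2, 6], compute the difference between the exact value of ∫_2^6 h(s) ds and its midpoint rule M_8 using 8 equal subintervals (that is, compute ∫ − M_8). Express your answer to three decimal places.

Exact integral: ∫_2^6 h(s) ds ≈ 433.33333.
M_8 = 432.25.
Error ≈ 433.33333 − 432.25 ≈ 1.083.

1.083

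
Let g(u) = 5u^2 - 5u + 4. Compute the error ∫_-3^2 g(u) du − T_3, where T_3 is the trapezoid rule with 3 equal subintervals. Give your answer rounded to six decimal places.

Exact integral: ∫_-3^2 g(u) du ≈ 90.83333333.
T_3 ≈ 102.40740741.
Error ≈ 90.83333333 − 102.40740741 ≈ -11.574074.

-11.574074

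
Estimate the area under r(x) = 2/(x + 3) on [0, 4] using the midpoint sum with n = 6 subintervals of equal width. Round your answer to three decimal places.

1.691

Δx = (4 − 0)/6 = 2/3.
Midpoints: 1/3, 1, 5/3, 7/3, 3, 11/3.
r(1/3) = 0.6, r(1) = 0.5, r(5/3) = 3/7, r(7/3) = 0.375, r(3) = 1/3, r(11/3) = 0.3.
Sum = Δx · [r(1/3) + r(1) + r(5/3) + ...].
Sum ≈ 1.691.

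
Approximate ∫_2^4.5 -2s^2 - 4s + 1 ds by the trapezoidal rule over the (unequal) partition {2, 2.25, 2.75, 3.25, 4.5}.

Subinterval widths: 0.25, 0.5, 0.5, 1.25.
f(2) = -15, f(2.25) = -18.125, f(2.75) = -25.125, f(3.25) = -33.125, f(4.5) = -57.5.
On each subinterval the trapezoid contributes (Δs_i/2)·[f(s_{i-1}) + f(s_i)].
Sum = -86.15625.

-86.15625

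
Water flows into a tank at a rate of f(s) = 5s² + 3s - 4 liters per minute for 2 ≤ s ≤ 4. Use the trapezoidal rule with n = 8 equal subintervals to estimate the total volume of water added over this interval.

Δs = (4 − 2)/8 = 0.25.
f(2) = 22, f(2.25) = 28.0625, f(2.5) = 34.75, f(2.75) = 42.0625, f(3) = 50, f(3.25) = 58.5625, f(3.5) = 67.75, f(3.75) = 77.5625, f(4) = 88.
T_8 = (Δs/2)·[f(s_0) + 2f(s_1) + ... + 2f(s_{7}) + f(s_8)].
Sum = 103.4375.

103.4375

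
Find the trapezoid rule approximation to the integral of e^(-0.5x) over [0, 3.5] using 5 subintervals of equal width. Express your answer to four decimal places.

Δx = (3.5 − 0)/5 = 0.7.
f(0) ≈ 1.0000, f(0.7) ≈ 0.7047, f(1.4) ≈ 0.4966, f(2.1) ≈ 0.3499, f(2.8) ≈ 0.2466, f(3.5) ≈ 0.1738.
T_5 = (Δx/2)·[f(x_0) + 2f(x_1) + ... + 2f(x_{4}) + f(x_5)].
Sum ≈ 1.6693.

1.6693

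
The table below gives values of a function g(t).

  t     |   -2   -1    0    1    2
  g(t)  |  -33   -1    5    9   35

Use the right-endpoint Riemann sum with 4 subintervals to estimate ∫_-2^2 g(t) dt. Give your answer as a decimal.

48

Δt = 1.
Sum = 1·[(-1) + 5 + 9 + 35] = 48.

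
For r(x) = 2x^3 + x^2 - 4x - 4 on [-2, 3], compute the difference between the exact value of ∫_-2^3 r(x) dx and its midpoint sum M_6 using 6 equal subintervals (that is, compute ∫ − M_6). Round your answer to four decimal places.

1.1574

Exact integral: ∫_-2^3 r(x) dx ≈ 14.166667.
M_6 ≈ 13.009259.
Error ≈ 14.166667 − 13.009259 ≈ 1.1574.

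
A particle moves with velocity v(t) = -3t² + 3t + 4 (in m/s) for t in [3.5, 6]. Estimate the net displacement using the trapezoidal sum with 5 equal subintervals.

Δt = (6 − 3.5)/5 = 0.5.
v(3.5) = -22.25, v(4) = -32, v(4.5) = -43.25, v(5) = -56, v(5.5) = -70.25, v(6) = -86.
T_5 = (Δt/2)·[v(t_0) + 2v(t_1) + ... + 2v(t_{4}) + v(t_5)].
Sum = -127.8125.

-127.8125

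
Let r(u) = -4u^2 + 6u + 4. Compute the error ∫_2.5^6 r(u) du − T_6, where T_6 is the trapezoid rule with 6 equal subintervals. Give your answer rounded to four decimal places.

0.7940

Exact integral: ∫_2.5^6 r(u) du ≈ -163.916667.
T_6 ≈ -164.710648.
Error ≈ -163.916667 − (-164.710648) ≈ 0.7940.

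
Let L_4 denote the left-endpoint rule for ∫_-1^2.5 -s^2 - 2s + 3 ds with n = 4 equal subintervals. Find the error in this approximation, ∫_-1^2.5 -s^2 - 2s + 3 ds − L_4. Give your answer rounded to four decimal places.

-4.9128

Exact integral: ∫_-1^2.5 f(s) ds ≈ -0.291667.
L_4 = 4.62109375.
Error ≈ -0.291667 − 4.62109375 ≈ -4.9128.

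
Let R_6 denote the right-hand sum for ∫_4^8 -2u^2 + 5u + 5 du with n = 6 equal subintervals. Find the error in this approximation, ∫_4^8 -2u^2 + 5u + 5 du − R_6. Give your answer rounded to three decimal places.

25.926

Exact integral: ∫_4^8 f(u) du ≈ -158.66667.
R_6 ≈ -184.59259.
Error ≈ -158.66667 − (-184.59259) ≈ 25.926.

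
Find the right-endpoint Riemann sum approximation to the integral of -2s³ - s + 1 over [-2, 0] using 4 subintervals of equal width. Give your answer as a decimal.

Δs = (0 − (-2))/4 = 0.5.
Right endpoints: -1.5, -1, -0.5, 0.
f(-1.5) = 9.25, f(-1) = 4, f(-0.5) = 1.75, f(0) = 1.
Sum = Δs · [f(-1.5) + f(-1) + f(-0.5) + f(0)].
Sum = 8.

8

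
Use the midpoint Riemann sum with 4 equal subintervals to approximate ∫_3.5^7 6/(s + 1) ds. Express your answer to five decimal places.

3.44578

Δs = (7 − 3.5)/4 = 0.875.
Midpoints: 3.9375, 4.8125, 5.6875, 6.5625.
f(3.9375) = 96/79, f(4.8125) = 32/31, f(5.6875) = 96/107, f(6.5625) = 96/121.
Sum = Δs · [f(3.9375) + f(4.8125) + f(5.6875) + f(6.5625)].
Sum ≈ 3.44578.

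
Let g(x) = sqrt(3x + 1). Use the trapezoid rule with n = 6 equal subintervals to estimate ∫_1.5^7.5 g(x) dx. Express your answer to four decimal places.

Δx = (7.5 − 1.5)/6 = 1.
g(1.5) ≈ 2.3452, g(2.5) ≈ 2.9155, g(3.5) ≈ 3.3912, g(4.5) ≈ 3.8079, g(5.5) ≈ 4.1833, g(6.5) ≈ 4.5277, g(7.5) ≈ 4.8477.
T_6 = (Δx/2)·[g(x_0) + 2g(x_1) + ... + 2g(x_{5}) + g(x_6)].
Sum ≈ 22.4220.

22.4220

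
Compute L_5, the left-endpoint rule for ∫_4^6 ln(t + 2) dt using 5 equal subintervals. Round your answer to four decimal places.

3.8269

Δt = (6 − 4)/5 = 0.4.
Left endpoints: 4, 4.4, 4.8, 5.2, 5.6.
f(4) ≈ 1.7918, f(4.4) ≈ 1.8563, f(4.8) ≈ 1.9169, f(5.2) ≈ 1.9741, f(5.6) ≈ 2.0281.
Sum = Δt · [f(4) + f(4.4) + f(4.8) + f(5.2) + f(5.6)].
Sum ≈ 3.8269.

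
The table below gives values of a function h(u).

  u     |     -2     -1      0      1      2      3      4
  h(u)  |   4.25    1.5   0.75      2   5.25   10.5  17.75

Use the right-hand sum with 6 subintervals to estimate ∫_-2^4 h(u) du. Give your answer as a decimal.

37.75

Δu = 1.
Sum = 1·[1.5 + 0.75 + 2 + 5.25 + 10.5 + 17.75] = 37.75.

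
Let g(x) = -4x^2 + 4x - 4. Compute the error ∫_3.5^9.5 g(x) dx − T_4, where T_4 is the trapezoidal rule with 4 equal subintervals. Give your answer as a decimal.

9

Exact integral: ∫_3.5^9.5 g(x) dx = -954.
T_4 = -963.
Error = -954 − (-963) = 9.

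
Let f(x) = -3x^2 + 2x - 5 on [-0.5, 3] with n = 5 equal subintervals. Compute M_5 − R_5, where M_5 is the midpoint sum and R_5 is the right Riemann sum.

M_5 = -35.44625.
R_5 = -43.47.
M_5 − R_5 = 8.02375.

8.02375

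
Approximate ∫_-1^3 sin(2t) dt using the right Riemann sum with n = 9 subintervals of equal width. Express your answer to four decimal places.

-0.5023

Δt = (3 − (-1))/9 = 4/9.
Right endpoints: -5/9, -1/9, 1/3, 7/9, 11/9, 5/3, 19/9, 23/9, 3.
f(-5/9) ≈ -0.8962, f(-1/9) ≈ -0.2204, f(1/3) ≈ 0.6184, f(7/9) ≈ 0.9999, f(11/9) ≈ 0.6420, f(5/3) ≈ -0.1906, f(19/9) ≈ -0.8823, f(23/9) ≈ -0.9216, f(3) ≈ -0.2794.
Sum = Δt · [f(-5/9) + f(-1/9) + f(1/3) + ...].
Sum ≈ -0.5023.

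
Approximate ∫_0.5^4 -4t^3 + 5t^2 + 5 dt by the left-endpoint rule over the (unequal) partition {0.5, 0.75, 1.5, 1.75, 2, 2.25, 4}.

-22

Subinterval widths: 0.25, 0.75, 0.25, 0.25, 0.25, 1.75.
Left endpoints: 0.5, 0.75, 1.5, 1.75, 2, 2.25.
f(0.5) = 5.75, f(0.75) = 6.125, f(1.5) = 2.75, f(1.75) = -1.125, f(2) = -7, f(2.25) = -15.25.
Sum = Σ Δt_i · f(t_i).
Sum = -22.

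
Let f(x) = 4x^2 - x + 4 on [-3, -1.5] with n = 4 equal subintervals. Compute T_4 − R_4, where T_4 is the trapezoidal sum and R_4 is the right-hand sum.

5.34375

T_4 = 41.015625.
R_4 = 35.671875.
T_4 − R_4 = 5.34375.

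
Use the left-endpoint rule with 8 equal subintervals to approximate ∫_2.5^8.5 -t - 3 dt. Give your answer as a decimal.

Δt = (8.5 − 2.5)/8 = 0.75.
Left endpoints: 2.5, 3.25, 4, 4.75, 5.5, 6.25, 7, 7.75.
f(2.5) = -5.5, f(3.25) = -6.25, f(4) = -7, f(4.75) = -7.75, f(5.5) = -8.5, f(6.25) = -9.25, f(7) = -10, f(7.75) = -10.75.
Sum = Δt · [f(2.5) + f(3.25) + f(4) + ...].
Sum = -48.75.

-48.75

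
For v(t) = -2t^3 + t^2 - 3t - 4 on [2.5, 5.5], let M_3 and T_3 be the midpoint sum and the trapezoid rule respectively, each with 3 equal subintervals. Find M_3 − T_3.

17.25

M_3 = -430.
T_3 = -447.25.
M_3 − T_3 = 17.25.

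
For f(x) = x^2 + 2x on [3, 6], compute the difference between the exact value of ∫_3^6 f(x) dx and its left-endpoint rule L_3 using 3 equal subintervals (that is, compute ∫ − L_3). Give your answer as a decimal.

16

Exact integral: ∫_3^6 f(x) dx = 90.
L_3 = 74.
Error = 90 − 74 = 16.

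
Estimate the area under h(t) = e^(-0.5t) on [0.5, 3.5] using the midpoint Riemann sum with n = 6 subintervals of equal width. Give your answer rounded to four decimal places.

Δt = (3.5 − 0.5)/6 = 0.5.
Midpoints: 0.75, 1.25, 1.75, 2.25, 2.75, 3.25.
h(0.75) ≈ 0.6873, h(1.25) ≈ 0.5353, h(1.75) ≈ 0.4169, h(2.25) ≈ 0.3247, h(2.75) ≈ 0.2528, h(3.25) ≈ 0.1969.
Sum = Δt · [h(0.75) + h(1.25) + h(1.75) + ...].
Sum ≈ 1.2069.

1.2069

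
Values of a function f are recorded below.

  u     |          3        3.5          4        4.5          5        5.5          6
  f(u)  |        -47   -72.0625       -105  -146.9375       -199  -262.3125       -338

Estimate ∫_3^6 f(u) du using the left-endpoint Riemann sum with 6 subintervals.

-416.15625

Δu = 0.5.
Sum = 0.5·[(-47) + (-72.0625) + (-105) + (-146.9375) + (-199) + (-262.3125)] = -416.15625.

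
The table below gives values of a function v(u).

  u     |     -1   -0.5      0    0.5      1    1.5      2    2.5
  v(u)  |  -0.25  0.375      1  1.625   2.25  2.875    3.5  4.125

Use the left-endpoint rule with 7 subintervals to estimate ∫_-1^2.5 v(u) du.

5.6875

Δu = 0.5.
Sum = 0.5·[(-0.25) + 0.375 + 1 + 1.625 + 2.25 + 2.875 + 3.5] = 5.6875.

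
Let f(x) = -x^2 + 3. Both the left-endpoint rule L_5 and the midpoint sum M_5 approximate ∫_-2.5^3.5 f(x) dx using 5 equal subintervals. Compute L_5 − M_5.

L_5 = 0.66.
M_5 = -0.78.
L_5 − M_5 = 1.44.

1.44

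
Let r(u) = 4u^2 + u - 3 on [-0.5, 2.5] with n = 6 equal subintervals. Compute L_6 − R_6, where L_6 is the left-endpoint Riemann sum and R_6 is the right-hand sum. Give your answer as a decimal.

L_6 = 8.75.
R_6 = 22.25.
L_6 − R_6 = -13.5.

-13.5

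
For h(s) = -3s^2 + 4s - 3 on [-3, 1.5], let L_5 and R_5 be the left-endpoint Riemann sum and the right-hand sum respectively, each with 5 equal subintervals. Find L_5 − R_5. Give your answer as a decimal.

-34.425

L_5 = -76.41.
R_5 = -41.985.
L_5 − R_5 = -34.425.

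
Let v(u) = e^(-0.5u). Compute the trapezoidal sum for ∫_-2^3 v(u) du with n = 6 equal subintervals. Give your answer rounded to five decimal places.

Δu = (3 − (-2))/6 = 5/6.
v(-2) ≈ 2.71828, v(-7/6) ≈ 1.79200, v(-1/3) ≈ 1.18136, v(0.5) ≈ 0.77880, v(4/3) ≈ 0.51342, v(13/6) ≈ 0.33847, v(3) ≈ 0.22313.
T_6 = (Δu/2)·[v(u_0) + 2v(u_1) + ... + 2v(u_{5}) + v(u_6)].
Sum ≈ 5.06229.

5.06229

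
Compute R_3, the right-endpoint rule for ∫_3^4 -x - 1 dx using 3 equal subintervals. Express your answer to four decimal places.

-4.6667

Δx = (4 − 3)/3 = 1/3.
Right endpoints: 10/3, 11/3, 4.
f(10/3) = -13/3, f(11/3) = -14/3, f(4) = -5.
Sum = Δx · [f(10/3) + f(11/3) + f(4)].
Sum ≈ -4.6667.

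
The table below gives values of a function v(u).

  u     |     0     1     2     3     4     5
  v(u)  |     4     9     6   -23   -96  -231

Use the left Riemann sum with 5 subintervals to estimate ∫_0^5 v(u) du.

-100

Δu = 1.
Sum = 1·[4 + 9 + 6 + (-23) + (-96)] = -100.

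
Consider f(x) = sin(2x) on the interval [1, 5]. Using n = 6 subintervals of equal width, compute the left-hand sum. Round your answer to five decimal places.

Δx = (5 − 1)/6 = 2/3.
Left endpoints: 1, 5/3, 7/3, 3, 11/3, 13/3.
f(1) ≈ 0.90930, f(5/3) ≈ -0.19057, f(7/3) ≈ -0.99895, f(3) ≈ -0.27942, f(11/3) ≈ 0.86750, f(13/3) ≈ 0.68755.
Sum = Δx · [f(1) + f(5/3) + f(7/3) + ...].
Sum ≈ 0.66360.

0.66360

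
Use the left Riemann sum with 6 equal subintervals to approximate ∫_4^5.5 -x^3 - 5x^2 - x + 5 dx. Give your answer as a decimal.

-313.42578125

Δx = (5.5 − 4)/6 = 0.25.
Left endpoints: 4, 4.25, 4.5, 4.75, 5, 5.25.
f(4) = -143, f(4.25) = -166.328125, f(4.5) = -191.875, f(4.75) = -219.734375, f(5) = -250, f(5.25) = -282.765625.
Sum = Δx · [f(4) + f(4.25) + f(4.5) + ...].
Sum = -313.42578125.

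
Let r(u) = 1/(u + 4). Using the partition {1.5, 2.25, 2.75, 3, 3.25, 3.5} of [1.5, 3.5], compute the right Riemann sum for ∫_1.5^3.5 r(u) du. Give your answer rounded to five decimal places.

Subinterval widths: 0.75, 0.5, 0.25, 0.25, 0.25.
Right endpoints: 2.25, 2.75, 3, 3.25, 3.5.
r(2.25) = 0.16, r(2.75) = 4/27, r(3) = 1/7, r(3.25) = 4/29, r(3.5) = 2/15.
Sum = Σ Δu_i · r(u_i).
Sum ≈ 0.29760.

0.29760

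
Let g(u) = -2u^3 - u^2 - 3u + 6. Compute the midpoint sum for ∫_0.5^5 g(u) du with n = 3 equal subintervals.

-349.453125

Δu = (5 − 0.5)/3 = 1.5.
Midpoints: 1.25, 2.75, 4.25.
g(1.25) = -3.21875, g(2.75) = -51.40625, g(4.25) = -178.34375.
Sum = Δu · [g(1.25) + g(2.75) + g(4.25)].
Sum = -349.453125.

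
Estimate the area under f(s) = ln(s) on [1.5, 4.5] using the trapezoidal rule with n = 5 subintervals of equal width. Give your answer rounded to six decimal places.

Δs = (4.5 − 1.5)/5 = 0.6.
f(1.5) ≈ 0.405465, f(2.1) ≈ 0.741937, f(2.7) ≈ 0.993252, f(3.3) ≈ 1.193922, f(3.9) ≈ 1.360977, f(4.5) ≈ 1.504077.
T_5 = (Δs/2)·[f(s_0) + 2f(s_1) + ... + 2f(s_{4}) + f(s_5)].
Sum ≈ 3.146916.

3.146916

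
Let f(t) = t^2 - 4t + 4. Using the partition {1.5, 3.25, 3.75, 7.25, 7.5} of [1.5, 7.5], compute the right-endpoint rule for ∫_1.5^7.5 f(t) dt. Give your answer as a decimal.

Subinterval widths: 1.75, 0.5, 3.5, 0.25.
Right endpoints: 3.25, 3.75, 7.25, 7.5.
f(3.25) = 1.5625, f(3.75) = 3.0625, f(7.25) = 27.5625, f(7.5) = 30.25.
Sum = Σ Δt_i · f(t_i).
Sum = 108.296875.

108.296875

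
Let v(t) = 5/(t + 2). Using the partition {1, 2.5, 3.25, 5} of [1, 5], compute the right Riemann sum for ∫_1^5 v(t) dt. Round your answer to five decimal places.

3.63095

Subinterval widths: 1.5, 0.75, 1.75.
Right endpoints: 2.5, 3.25, 5.
v(2.5) = 10/9, v(3.25) = 20/21, v(5) = 5/7.
Sum = Σ Δt_i · v(t_i).
Sum ≈ 3.63095.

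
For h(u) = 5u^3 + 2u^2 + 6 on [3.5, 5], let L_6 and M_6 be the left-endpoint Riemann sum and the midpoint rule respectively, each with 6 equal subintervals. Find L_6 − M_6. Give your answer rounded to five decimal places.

L_6 = 603.93359375.
M_6 ≈ 656.9082031.
L_6 − M_6 ≈ -52.97461.

-52.97461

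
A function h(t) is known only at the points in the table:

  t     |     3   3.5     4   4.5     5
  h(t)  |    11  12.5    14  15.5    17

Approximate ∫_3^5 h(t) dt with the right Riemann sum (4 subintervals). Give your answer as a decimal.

Δt = 0.5.
Sum = 0.5·[12.5 + 14 + 15.5 + 17] = 29.5.

29.5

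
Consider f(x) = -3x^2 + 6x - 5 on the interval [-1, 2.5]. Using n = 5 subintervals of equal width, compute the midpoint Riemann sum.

Δx = (2.5 − (-1))/5 = 0.7.
Midpoints: -0.65, 0.05, 0.75, 1.45, 2.15.
f(-0.65) = -10.1675, f(0.05) = -4.7075, f(0.75) = -2.1875, f(1.45) = -2.6075, f(2.15) = -5.9675.
Sum = Δx · [f(-0.65) + f(0.05) + f(0.75) + f(1.45) + f(2.15)].
Sum = -17.94625.

-17.94625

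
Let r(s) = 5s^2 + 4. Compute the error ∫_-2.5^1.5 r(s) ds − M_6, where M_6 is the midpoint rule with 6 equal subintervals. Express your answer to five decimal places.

Exact integral: ∫_-2.5^1.5 r(s) ds ≈ 47.6666667.
M_6 ≈ 46.9259259.
Error ≈ 47.6666667 − 46.9259259 ≈ 0.74074.

0.74074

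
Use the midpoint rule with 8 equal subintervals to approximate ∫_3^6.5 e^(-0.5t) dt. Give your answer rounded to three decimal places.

0.368

Δt = (6.5 − 3)/8 = 0.4375.
Midpoints: 3.21875, 3.65625, 4.09375, 4.53125, 4.96875, 5.40625, 5.84375, 6.28125.
f(3.21875) ≈ 0.200, f(3.65625) ≈ 0.161, f(4.09375) ≈ 0.129, f(4.53125) ≈ 0.104, f(4.96875) ≈ 0.083, f(5.40625) ≈ 0.067, f(5.84375) ≈ 0.054, f(6.28125) ≈ 0.043.
Sum = Δt · [f(3.21875) + f(3.65625) + f(4.09375) + ...].
Sum ≈ 0.368.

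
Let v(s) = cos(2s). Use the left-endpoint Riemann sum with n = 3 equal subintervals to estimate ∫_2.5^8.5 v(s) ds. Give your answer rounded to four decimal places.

0.5600

Δs = (8.5 − 2.5)/3 = 2.
Left endpoints: 2.5, 4.5, 6.5.
v(2.5) ≈ 0.2837, v(4.5) ≈ -0.9111, v(6.5) ≈ 0.9074.
Sum = Δs · [v(2.5) + v(4.5) + v(6.5)].
Sum ≈ 0.5600.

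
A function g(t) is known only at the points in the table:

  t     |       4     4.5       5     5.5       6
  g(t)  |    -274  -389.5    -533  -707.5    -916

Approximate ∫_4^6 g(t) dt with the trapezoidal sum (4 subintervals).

-1112.5

Δt = 0.5.
T_4 = (0.5/2)·[(-274) + 2·(-389.5) + 2·(-533) + 2·(-707.5) + (-916)] = -1112.5.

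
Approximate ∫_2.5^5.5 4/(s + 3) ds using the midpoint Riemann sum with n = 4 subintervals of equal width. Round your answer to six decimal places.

Δs = (5.5 − 2.5)/4 = 0.75.
Midpoints: 2.875, 3.625, 4.375, 5.125.
f(2.875) = 32/47, f(3.625) = 32/53, f(4.375) = 32/59, f(5.125) = 32/65.
Sum = Δs · [f(2.875) + f(3.625) + f(4.375) + f(5.125)].
Sum ≈ 1.739479.

1.739479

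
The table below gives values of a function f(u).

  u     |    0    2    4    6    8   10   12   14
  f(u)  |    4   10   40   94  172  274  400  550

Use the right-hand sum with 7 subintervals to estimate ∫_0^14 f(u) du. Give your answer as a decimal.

3080

Δu = 2.
Sum = 2·[10 + 40 + 94 + 172 + 274 + 400 + 550] = 3080.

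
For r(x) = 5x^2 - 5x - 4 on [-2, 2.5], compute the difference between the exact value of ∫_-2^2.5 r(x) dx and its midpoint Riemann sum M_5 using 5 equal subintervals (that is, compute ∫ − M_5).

Exact integral: ∫_-2^2.5 r(x) dx = 15.75.
M_5 = 14.23125.
Error = 15.75 − 14.23125 = 1.51875.

1.51875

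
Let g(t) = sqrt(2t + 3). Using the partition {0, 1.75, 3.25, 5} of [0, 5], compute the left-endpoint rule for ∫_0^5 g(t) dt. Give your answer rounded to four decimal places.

Subinterval widths: 1.75, 1.5, 1.75.
Left endpoints: 0, 1.75, 3.25.
g(0) ≈ 1.7321, g(1.75) ≈ 2.5495, g(3.25) ≈ 3.0822.
Sum = Σ Δt_i · g(t_i).
Sum ≈ 12.2492.

12.2492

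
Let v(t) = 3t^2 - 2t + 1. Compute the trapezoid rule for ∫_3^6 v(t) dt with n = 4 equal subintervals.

165.84375

Δt = (6 − 3)/4 = 0.75.
v(3) = 22, v(3.75) = 35.6875, v(4.5) = 52.75, v(5.25) = 73.1875, v(6) = 97.
T_4 = (Δt/2)·[v(t_0) + 2v(t_1) + 2v(t_2) + 2v(t_3) + v(t_4)].
Sum = 165.84375.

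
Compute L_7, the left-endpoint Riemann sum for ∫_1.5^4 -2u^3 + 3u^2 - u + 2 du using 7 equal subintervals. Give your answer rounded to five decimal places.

-52.70408

Δu = (4 − 1.5)/7 = 5/14.
Left endpoints: 1.5, 13/7, 31/14, 18/7, 41/14, 23/7, 51/14.
f(1.5) = 0.5, f(13/7) = -796/343, f(31/14) = -2476/343, f(18/7) = -5056/343, f(41/14) = -17447/686, f(23/7) = -13666/343, f(51/14) = -20071/343.
Sum = Δu · [f(1.5) + f(13/7) + f(31/14) + ...].
Sum ≈ -52.70408.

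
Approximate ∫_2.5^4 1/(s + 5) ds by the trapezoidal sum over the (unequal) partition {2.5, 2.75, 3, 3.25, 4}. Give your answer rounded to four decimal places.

Subinterval widths: 0.25, 0.25, 0.25, 0.75.
f(2.5) = 2/15, f(2.75) = 4/31, f(3) = 0.125, f(3.25) = 4/33, f(4) = 1/9.
On each subinterval the trapezoid contributes (Δs_i/2)·[f(s_{i-1}) + f(s_i)].
Sum ≈ 0.1824.

0.1824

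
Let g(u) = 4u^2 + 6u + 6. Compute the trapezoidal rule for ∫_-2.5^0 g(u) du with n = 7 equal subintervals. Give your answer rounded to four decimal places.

Δu = (0 − (-2.5))/7 = 5/14.
g(-2.5) = 16, g(-15/7) = 564/49, g(-25/14) = 394/49, g(-10/7) = 274/49, g(-15/14) = 204/49, g(-5/7) = 184/49, g(-5/14) = 214/49, g(0) = 6.
T_7 = (Δu/2)·[g(u_0) + 2g(u_1) + ... + 2g(u_{6}) + g(u_7)].
Sum ≈ 17.2959.

17.2959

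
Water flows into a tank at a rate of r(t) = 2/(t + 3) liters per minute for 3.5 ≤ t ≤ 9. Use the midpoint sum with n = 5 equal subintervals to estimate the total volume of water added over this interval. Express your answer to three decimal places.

1.225

Δt = (9 − 3.5)/5 = 1.1.
Midpoints: 4.05, 5.15, 6.25, 7.35, 8.45.
r(4.05) = 40/141, r(5.15) = 40/163, r(6.25) = 8/37, r(7.35) = 40/207, r(8.45) = 40/229.
Sum = Δt · [r(4.05) + r(5.15) + r(6.25) + r(7.35) + r(8.45)].
Sum ≈ 1.225.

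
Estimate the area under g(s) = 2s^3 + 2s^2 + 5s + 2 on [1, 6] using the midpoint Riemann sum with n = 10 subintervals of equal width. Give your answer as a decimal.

Δs = (6 − 1)/10 = 0.5.
Midpoints: 1.25, 1.75, 2.25, 2.75, 3.25, 3.75, 4.25, 4.75, 5.25, 5.75.
g(1.25) = 15.28125, g(1.75) = 27.59375, g(2.25) = 46.15625, g(2.75) = 72.46875, g(3.25) = 108.03125, g(3.75) = 154.34375, g(4.25) = 212.90625, g(4.75) = 285.21875, g(5.25) = 372.78125, g(5.75) = 477.09375.
Sum = Δs · [g(1.25) + g(1.75) + g(2.25) + ...].
Sum = 885.9375.

885.9375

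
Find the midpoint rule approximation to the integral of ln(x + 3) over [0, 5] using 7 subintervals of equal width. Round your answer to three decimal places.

Δx = (5 − 0)/7 = 5/7.
Midpoints: 5/14, 15/14, 25/14, 2.5, 45/14, 55/14, 65/14.
f(5/14) ≈ 1.211, f(15/14) ≈ 1.404, f(25/14) ≈ 1.566, f(2.5) ≈ 1.705, f(45/14) ≈ 1.827, f(55/14) ≈ 1.936, f(65/14) ≈ 2.034.
Sum = Δx · [f(5/14) + f(15/14) + f(25/14) + ...].
Sum ≈ 8.344.

8.344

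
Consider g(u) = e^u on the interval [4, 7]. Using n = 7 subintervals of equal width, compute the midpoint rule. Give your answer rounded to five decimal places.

Δu = (7 − 4)/7 = 3/7.
Midpoints: 59/14, 65/14, 71/14, 5.5, 83/14, 89/14, 95/14.
g(59/14) ≈ 67.64583, g(65/14) ≈ 103.84061, g(71/14) ≈ 159.40188, g(5.5) ≈ 244.69193, g(83/14) ≈ 375.61753, g(89/14) ≈ 576.59658, g(95/14) ≈ 885.11208.
Sum = Δu · [g(59/14) + g(65/14) + g(71/14) + ...].
Sum ≈ 1034.10277.

1034.10277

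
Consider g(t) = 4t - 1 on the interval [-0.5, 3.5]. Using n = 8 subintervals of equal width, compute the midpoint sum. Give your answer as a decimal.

Δt = (3.5 − (-0.5))/8 = 0.5.
Midpoints: -0.25, 0.25, 0.75, 1.25, 1.75, 2.25, 2.75, 3.25.
g(-0.25) = -2, g(0.25) = 0, g(0.75) = 2, g(1.25) = 4, g(1.75) = 6, g(2.25) = 8, g(2.75) = 10, g(3.25) = 12.
Sum = Δt · [g(-0.25) + g(0.25) + g(0.75) + ...].
Sum = 20.

20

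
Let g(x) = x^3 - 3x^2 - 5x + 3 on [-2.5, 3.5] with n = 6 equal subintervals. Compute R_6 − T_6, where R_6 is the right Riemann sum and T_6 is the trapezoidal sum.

5.25

R_6 = -24.
T_6 = -29.25.
R_6 − T_6 = 5.25.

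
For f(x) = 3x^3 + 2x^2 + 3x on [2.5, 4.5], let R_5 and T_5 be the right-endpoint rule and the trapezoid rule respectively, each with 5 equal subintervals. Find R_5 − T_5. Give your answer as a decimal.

52.1

R_5 = 403.47.
T_5 = 351.37.
R_5 − T_5 = 52.1.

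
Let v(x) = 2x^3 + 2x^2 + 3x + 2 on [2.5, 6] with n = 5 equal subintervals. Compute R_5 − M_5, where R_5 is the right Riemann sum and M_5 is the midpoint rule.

176.553125

R_5 = 986.3.
M_5 = 809.746875.
R_5 − M_5 = 176.553125.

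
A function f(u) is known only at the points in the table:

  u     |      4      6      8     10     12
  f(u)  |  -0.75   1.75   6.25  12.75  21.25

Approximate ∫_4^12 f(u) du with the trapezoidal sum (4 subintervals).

62

Δu = 2.
T_4 = (2/2)·[(-0.75) + 2·1.75 + 2·6.25 + 2·12.75 + 21.25] = 62.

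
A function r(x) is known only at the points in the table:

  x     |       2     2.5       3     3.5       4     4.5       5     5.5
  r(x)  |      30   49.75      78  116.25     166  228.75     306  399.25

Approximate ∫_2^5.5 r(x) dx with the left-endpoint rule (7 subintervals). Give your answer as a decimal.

Δx = 0.5.
Sum = 0.5·[30 + 49.75 + 78 + 116.25 + 166 + 228.75 + 306] = 487.375.

487.375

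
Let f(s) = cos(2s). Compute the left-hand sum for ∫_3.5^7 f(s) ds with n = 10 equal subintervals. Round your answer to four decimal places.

Δs = (7 − 3.5)/10 = 0.35.
Left endpoints: 3.5, 3.85, 4.2, 4.55, 4.9, 5.25, 5.6, 5.95, 6.3, 6.65.
f(3.5) ≈ 0.7539, f(3.85) ≈ 0.1534, f(4.2) ≈ -0.5193, f(4.55) ≈ -0.9477, f(4.9) ≈ -0.9304, f(5.25) ≈ -0.4755, f(5.6) ≈ 0.2030, f(5.95) ≈ 0.7861, f(6.3) ≈ 0.9994, f(6.65) ≈ 0.7427.
Sum = Δs · [f(3.5) + f(3.85) + f(4.2) + ...].
Sum ≈ 0.2679.

0.2679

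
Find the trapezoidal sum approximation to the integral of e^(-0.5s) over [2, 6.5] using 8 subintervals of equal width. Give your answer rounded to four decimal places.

0.6625

Δs = (6.5 − 2)/8 = 0.5625.
f(2) ≈ 0.3679, f(2.5625) ≈ 0.2777, f(3.125) ≈ 0.2096, f(3.6875) ≈ 0.1582, f(4.25) ≈ 0.1194, f(4.8125) ≈ 0.0902, f(5.375) ≈ 0.0681, f(5.9375) ≈ 0.0514, f(6.5) ≈ 0.0388.
T_8 = (Δs/2)·[f(s_0) + 2f(s_1) + ... + 2f(s_{7}) + f(s_8)].
Sum ≈ 0.6625.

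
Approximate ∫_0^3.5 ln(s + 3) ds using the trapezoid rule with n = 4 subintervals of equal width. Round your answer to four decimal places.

Δs = (3.5 − 0)/4 = 0.875.
f(0) ≈ 1.0986, f(0.875) ≈ 1.3545, f(1.75) ≈ 1.5581, f(2.625) ≈ 1.7272, f(3.5) ≈ 1.8718.
T_4 = (Δs/2)·[f(s_0) + 2f(s_1) + 2f(s_2) + 2f(s_3) + f(s_4)].
Sum ≈ 5.3595.

5.3595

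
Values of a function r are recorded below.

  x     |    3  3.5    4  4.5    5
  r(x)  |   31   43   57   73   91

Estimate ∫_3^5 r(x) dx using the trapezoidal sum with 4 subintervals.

117

Δx = 0.5.
T_4 = (0.5/2)·[31 + 2·43 + 2·57 + 2·73 + 91] = 117.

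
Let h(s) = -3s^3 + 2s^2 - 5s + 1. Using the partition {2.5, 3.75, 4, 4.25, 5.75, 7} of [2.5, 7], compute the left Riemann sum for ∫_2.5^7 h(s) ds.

-1125.625

Subinterval widths: 1.25, 0.25, 0.25, 1.5, 1.25.
Left endpoints: 2.5, 3.75, 4, 4.25, 5.75.
h(2.5) = -45.875, h(3.75) = -147.828125, h(4) = -179, h(4.25) = -214.421875, h(5.75) = -531.953125.
Sum = Σ Δs_i · h(s_i).
Sum = -1125.625.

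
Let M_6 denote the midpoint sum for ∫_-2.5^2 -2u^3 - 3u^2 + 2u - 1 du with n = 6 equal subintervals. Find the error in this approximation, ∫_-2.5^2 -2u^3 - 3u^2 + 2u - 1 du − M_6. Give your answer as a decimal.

Exact integral: ∫_-2.5^2 f(u) du = -18.84375.
M_6 = -18.52734375.
Error = -18.84375 − (-18.52734375) = -0.31640625.

-0.31640625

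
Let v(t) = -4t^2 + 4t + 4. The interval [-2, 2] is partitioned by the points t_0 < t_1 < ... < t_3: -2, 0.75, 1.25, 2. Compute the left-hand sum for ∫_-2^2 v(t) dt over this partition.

Subinterval widths: 2.75, 0.5, 0.75.
Left endpoints: -2, 0.75, 1.25.
v(-2) = -20, v(0.75) = 4.75, v(1.25) = 2.75.
Sum = Σ Δt_i · v(t_i).
Sum = -50.5625.

-50.5625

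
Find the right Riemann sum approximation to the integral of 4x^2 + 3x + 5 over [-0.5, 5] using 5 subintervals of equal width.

299.42

Δx = (5 − (-0.5))/5 = 1.1.
Right endpoints: 0.6, 1.7, 2.8, 3.9, 5.
f(0.6) = 8.24, f(1.7) = 21.66, f(2.8) = 44.76, f(3.9) = 77.54, f(5) = 120.
Sum = Δx · [f(0.6) + f(1.7) + f(2.8) + f(3.9) + f(5)].
Sum = 299.42.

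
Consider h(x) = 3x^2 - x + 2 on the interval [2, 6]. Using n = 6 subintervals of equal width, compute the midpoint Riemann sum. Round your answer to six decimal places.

199.555556

Δx = (6 − 2)/6 = 2/3.
Midpoints: 7/3, 3, 11/3, 13/3, 5, 17/3.
h(7/3) = 16, h(3) = 26, h(11/3) = 116/3, h(13/3) = 54, h(5) = 72, h(17/3) = 278/3.
Sum = Δx · [h(7/3) + h(3) + h(11/3) + ...].
Sum ≈ 199.555556.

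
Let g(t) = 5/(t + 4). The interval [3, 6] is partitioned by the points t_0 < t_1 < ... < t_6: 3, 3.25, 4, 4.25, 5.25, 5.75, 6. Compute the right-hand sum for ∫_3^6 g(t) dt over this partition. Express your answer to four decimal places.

Subinterval widths: 0.25, 0.75, 0.25, 1, 0.5, 0.25.
Right endpoints: 3.25, 4, 4.25, 5.25, 5.75, 6.
g(3.25) = 20/29, g(4) = 0.625, g(4.25) = 20/33, g(5.25) = 20/37, g(5.75) = 20/39, g(6) = 0.5.
Sum = Σ Δt_i · g(t_i).
Sum ≈ 1.7146.

1.7146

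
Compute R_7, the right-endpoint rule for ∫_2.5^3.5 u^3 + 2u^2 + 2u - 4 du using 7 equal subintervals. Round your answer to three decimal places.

Δu = (3.5 − 2.5)/7 = 1/7.
Right endpoints: 37/14, 39/14, 41/14, 43/14, 45/14, 47/14, 3.5.
f(37/14) = 92513/2744, f(39/14) = 106219/2744, f(41/14) = 121085/2744, f(43/14) = 137159/2744, f(45/14) = 154489/2744, f(47/14) = 173123/2744, f(3.5) = 70.375.
Sum = Δu · [f(37/14) + f(39/14) + f(41/14) + ...].
Sum ≈ 50.901.

50.901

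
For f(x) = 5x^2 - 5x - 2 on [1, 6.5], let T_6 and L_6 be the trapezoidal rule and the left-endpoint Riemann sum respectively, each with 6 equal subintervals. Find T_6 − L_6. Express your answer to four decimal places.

81.9271

T_6 ≈ 345.767940.
L_6 ≈ 263.840856.
T_6 − L_6 ≈ 81.9271.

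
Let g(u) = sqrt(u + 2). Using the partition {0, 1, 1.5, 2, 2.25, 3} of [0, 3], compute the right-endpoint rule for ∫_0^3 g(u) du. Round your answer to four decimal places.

Subinterval widths: 1, 0.5, 0.5, 0.25, 0.75.
Right endpoints: 1, 1.5, 2, 2.25, 3.
g(1) ≈ 1.7321, g(1.5) ≈ 1.8708, g(2) ≈ 2.0000, g(2.25) ≈ 2.0616, g(3) ≈ 2.2361.
Sum = Σ Δu_i · g(u_i).
Sum ≈ 5.8599.

5.8599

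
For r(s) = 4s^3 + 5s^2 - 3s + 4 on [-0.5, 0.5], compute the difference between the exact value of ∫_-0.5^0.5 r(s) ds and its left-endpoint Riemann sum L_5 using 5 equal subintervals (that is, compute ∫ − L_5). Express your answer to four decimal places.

-0.2333

Exact integral: ∫_-0.5^0.5 r(s) ds ≈ 4.416667.
L_5 = 4.65.
Error ≈ 4.416667 − 4.65 ≈ -0.2333.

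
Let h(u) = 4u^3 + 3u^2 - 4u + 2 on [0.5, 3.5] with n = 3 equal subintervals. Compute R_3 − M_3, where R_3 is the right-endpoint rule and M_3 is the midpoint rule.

117.75

R_3 = 285.75.
M_3 = 168.
R_3 − M_3 = 117.75.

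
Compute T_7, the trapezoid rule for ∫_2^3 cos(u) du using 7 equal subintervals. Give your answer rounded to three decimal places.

-0.767

Δu = (3 − 2)/7 = 1/7.
f(2) ≈ -0.416, f(15/7) ≈ -0.541, f(16/7) ≈ -0.656, f(17/7) ≈ -0.756, f(18/7) ≈ -0.842, f(19/7) ≈ -0.910, f(20/7) ≈ -0.960, f(3) ≈ -0.990.
T_7 = (Δu/2)·[f(u_0) + 2f(u_1) + ... + 2f(u_{6}) + f(u_7)].
Sum ≈ -0.767.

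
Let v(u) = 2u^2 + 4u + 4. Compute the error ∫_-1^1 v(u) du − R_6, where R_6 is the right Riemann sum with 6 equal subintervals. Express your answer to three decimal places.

-1.407

Exact integral: ∫_-1^1 v(u) du ≈ 9.33333.
R_6 ≈ 10.74074.
Error ≈ 9.33333 − 10.74074 ≈ -1.407.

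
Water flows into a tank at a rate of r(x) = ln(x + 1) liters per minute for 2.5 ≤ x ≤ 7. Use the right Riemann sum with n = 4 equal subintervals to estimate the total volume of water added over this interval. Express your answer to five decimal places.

8.19901

Δx = (7 − 2.5)/4 = 1.125.
Right endpoints: 3.625, 4.75, 5.875, 7.
r(3.625) ≈ 1.53148, r(4.75) ≈ 1.74920, r(5.875) ≈ 1.92789, r(7) ≈ 2.07944.
Sum = Δx · [r(3.625) + r(4.75) + r(5.875) + r(7)].
Sum ≈ 8.19901.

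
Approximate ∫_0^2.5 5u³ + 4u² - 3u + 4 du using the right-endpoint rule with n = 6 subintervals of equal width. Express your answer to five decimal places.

Δu = (2.5 − 0)/6 = 5/12.
Right endpoints: 5/12, 5/6, 1.25, 5/3, 25/12, 2.5.
f(5/12) = 6577/1728, f(5/6) = 1549/216, f(1.25) = 16.265625, f(5/3) = 898/27, f(25/12) = 104237/1728, f(2.5) = 99.625.
Sum = Δu · [f(5/12) + f(5/6) + f(1.25) + ...].
Sum ≈ 91.85402.

91.85402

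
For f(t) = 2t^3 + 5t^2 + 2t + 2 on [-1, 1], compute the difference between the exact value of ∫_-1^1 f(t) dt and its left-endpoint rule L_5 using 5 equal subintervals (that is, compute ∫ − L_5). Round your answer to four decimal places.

Exact integral: ∫_-1^1 f(t) dt ≈ 7.333333.
L_5 = 6.
Error ≈ 7.333333 − 6 ≈ 1.3333.

1.3333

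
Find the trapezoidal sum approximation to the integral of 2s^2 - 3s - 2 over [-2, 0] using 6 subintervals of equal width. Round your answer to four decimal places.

Δs = (0 − (-2))/6 = 1/3.
f(-2) = 12, f(-5/3) = 77/9, f(-4/3) = 50/9, f(-1) = 3, f(-2/3) = 8/9, f(-1/3) = -7/9, f(0) = -2.
T_6 = (Δs/2)·[f(s_0) + 2f(s_1) + ... + 2f(s_{5}) + f(s_6)].
Sum ≈ 7.4074.

7.4074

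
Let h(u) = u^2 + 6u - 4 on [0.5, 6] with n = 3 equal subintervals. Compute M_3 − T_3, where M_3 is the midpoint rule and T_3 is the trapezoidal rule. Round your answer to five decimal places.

M_3 ≈ 155.6678241.
T_3 ≈ 160.2893519.
M_3 − T_3 ≈ -4.62153.

-4.62153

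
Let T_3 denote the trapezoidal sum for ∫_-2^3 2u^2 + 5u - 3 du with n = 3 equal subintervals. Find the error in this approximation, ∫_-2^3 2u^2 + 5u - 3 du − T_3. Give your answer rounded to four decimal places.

-4.6296

Exact integral: ∫_-2^3 f(u) du ≈ 20.833333.
T_3 ≈ 25.462963.
Error ≈ 20.833333 − 25.462963 ≈ -4.6296.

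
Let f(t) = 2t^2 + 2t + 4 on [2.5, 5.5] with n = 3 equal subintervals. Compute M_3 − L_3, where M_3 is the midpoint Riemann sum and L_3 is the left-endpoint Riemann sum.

25.5

M_3 = 136.
L_3 = 110.5.
M_3 − L_3 = 25.5.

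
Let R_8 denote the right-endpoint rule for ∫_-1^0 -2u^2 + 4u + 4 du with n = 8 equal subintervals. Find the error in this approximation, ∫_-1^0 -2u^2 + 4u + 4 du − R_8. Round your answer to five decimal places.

-0.36979

Exact integral: ∫_-1^0 f(u) du ≈ 1.3333333.
R_8 = 1.703125.
Error ≈ 1.3333333 − 1.703125 ≈ -0.36979.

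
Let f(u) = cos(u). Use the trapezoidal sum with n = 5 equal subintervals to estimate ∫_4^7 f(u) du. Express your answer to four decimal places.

1.3711

Δu = (7 − 4)/5 = 0.6.
f(4) ≈ -0.6536, f(4.6) ≈ -0.1122, f(5.2) ≈ 0.4685, f(5.8) ≈ 0.8855, f(6.4) ≈ 0.9932, f(7) ≈ 0.7539.
T_5 = (Δu/2)·[f(u_0) + 2f(u_1) + ... + 2f(u_{4}) + f(u_5)].
Sum ≈ 1.3711.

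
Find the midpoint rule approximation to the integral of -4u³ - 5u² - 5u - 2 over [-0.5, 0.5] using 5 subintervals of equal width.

Δu = (0.5 − (-0.5))/5 = 0.2.
Midpoints: -0.4, -0.2, 0, 0.2, 0.4.
f(-0.4) = -0.544, f(-0.2) = -1.168, f(0) = -2, f(0.2) = -3.232, f(0.4) = -5.056.
Sum = Δu · [f(-0.4) + f(-0.2) + f(0) + f(0.2) + f(0.4)].
Sum = -2.4.

-2.4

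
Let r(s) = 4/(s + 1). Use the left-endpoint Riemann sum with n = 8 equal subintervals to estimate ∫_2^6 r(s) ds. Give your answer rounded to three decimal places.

Δs = (6 − 2)/8 = 0.5.
Left endpoints: 2, 2.5, 3, 3.5, 4, 4.5, 5, 5.5.
r(2) = 4/3, r(2.5) = 8/7, r(3) = 1, r(3.5) = 8/9, r(4) = 0.8, r(4.5) = 8/11, r(5) = 2/3, r(5.5) = 8/13.
Sum = Δs · [r(2) + r(2.5) + r(3) + ...].
Sum ≈ 3.587.

3.587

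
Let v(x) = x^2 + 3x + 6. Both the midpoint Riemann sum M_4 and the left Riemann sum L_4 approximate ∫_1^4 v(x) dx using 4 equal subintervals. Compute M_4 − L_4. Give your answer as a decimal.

M_4 = 61.359375.
L_4 = 52.78125.
M_4 − L_4 = 8.578125.

8.578125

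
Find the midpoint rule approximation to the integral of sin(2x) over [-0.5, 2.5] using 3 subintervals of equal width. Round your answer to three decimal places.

0.152

Δx = (2.5 − (-0.5))/3 = 1.
Midpoints: 0, 1, 2.
f(0) ≈ 0.000, f(1) ≈ 0.909, f(2) ≈ -0.757.
Sum = Δx · [f(0) + f(1) + f(2)].
Sum ≈ 0.152.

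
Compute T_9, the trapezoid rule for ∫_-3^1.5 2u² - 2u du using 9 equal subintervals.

27.375

Δu = (1.5 − (-3))/9 = 0.5.
f(-3) = 24, f(-2.5) = 17.5, f(-2) = 12, f(-1.5) = 7.5, f(-1) = 4, f(-0.5) = 1.5, f(0) = 0, f(0.5) = -0.5, f(1) = 0, f(1.5) = 1.5.
T_9 = (Δu/2)·[f(u_0) + 2f(u_1) + ... + 2f(u_{8}) + f(u_9)].
Sum = 27.375.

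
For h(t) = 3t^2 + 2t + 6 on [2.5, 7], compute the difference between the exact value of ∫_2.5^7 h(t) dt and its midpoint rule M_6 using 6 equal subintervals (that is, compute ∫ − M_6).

Exact integral: ∫_2.5^7 h(t) dt = 397.125.
M_6 = 396.4921875.
Error = 397.125 − 396.4921875 = 0.6328125.

0.6328125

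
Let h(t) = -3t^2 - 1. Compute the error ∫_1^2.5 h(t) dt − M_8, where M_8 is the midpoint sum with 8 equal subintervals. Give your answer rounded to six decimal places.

-0.013184

Exact integral: ∫_1^2.5 h(t) dt = -16.125.
M_8 ≈ -16.11181641.
Error ≈ -16.125 − (-16.11181641) ≈ -0.013184.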